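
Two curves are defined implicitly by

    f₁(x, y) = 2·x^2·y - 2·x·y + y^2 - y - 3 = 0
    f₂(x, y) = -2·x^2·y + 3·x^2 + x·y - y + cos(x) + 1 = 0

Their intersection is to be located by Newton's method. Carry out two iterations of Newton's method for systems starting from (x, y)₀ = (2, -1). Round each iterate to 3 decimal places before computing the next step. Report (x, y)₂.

(4.228, 7.721)

At (2, -1): F = (-5.000, 19.58385).
Jacobian J = [[4·x·y - 2·y, 2·x^2 - 2·x + 2·y - 1], [-4·x·y + 6·x + y - sin(x), -2·x^2 + x - 1]].
At the point, J = [[-6.000, 1.000], [18.09070, -7.000]] (det J = 23.90930).
Solving J·Δ = −F gives Δ = (-0.645, 1.131).
Then the next iterate is (x, y)₁ = (1.355, 0.131).
Round to (1.355, 0.131) and repeat: F = (-2.98781, 6.28767), J = [[0.44802, 0.22405], [6.57417, -3.31705]].
Δ = (2.873, 7.590), so (x, y)₂ = (4.228, 7.721).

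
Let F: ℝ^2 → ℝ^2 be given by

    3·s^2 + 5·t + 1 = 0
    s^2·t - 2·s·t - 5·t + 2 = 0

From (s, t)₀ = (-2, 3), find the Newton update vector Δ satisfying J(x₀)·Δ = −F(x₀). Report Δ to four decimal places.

At (-2, 3): F = (28.0000, 11.0000).
Jacobian J = [[6·s, 5], [2·s·t - 2·t, s^2 - 2·s - 5]].
At the point, J = [[-12.0000, 5.0000], [-18.0000, 3.0000]] (det J = 54.0000).
Solving J·Δ = −F gives Δ = (-0.5370, -6.8889).

(-0.5370, -6.8889)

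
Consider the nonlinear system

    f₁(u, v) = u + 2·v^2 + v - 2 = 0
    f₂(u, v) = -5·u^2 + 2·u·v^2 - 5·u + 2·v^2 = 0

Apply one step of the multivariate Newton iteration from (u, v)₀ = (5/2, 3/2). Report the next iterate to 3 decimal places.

(0.833, 0.810)

At (5/2, 3/2): F = (6.500, -28.000).
Jacobian J = [[1, 4·v + 1], [-10·u + 2·v^2 - 5, 4·u·v + 4·v]].
At the point, J = [[1.000, 7.000], [-25.500, 21.000]] (det J = 199.500).
Solving J·Δ = −F gives Δ = (-1.667, -0.690).
Then the next iterate is (u, v)₁ = (0.833, 0.810).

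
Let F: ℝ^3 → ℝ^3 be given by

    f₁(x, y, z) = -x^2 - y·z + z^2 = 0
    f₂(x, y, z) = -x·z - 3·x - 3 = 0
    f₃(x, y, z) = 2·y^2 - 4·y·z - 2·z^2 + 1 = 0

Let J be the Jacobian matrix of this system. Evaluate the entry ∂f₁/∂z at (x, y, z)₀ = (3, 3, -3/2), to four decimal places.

-6.0000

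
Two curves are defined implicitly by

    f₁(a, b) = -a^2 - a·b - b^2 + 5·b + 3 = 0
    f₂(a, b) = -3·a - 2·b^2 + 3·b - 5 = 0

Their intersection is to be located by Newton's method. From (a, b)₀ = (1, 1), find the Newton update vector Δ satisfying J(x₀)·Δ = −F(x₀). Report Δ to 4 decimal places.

(-1.0000, -4.0000)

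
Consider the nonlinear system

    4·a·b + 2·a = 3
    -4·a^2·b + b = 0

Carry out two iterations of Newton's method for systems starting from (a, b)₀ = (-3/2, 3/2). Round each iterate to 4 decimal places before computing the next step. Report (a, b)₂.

At (-3/2, 3/2): F = (-15.0000, -12.0000).
Jacobian J = [[4·b + 2, 4·a], [-8·a·b, -4·a^2 + 1]].
At the point, J = [[8.0000, -6.0000], [18.0000, -8.0000]] (det J = 44.0000).
Solving J·Δ = −F gives Δ = (-1.0909, -3.9545).
Then the next iterate is (a, b)₁ = (-2.5909, -2.4545).
Round to (-2.5909, -2.4545) and repeat: F = (17.255656, 63.451405), J = [[-7.8180, -10.3636], [-50.874912, -25.851051]].
Δ = (0.6505, 1.1743), so (a, b)₂ = (-1.9404, -1.2802).

(-1.9404, -1.2802)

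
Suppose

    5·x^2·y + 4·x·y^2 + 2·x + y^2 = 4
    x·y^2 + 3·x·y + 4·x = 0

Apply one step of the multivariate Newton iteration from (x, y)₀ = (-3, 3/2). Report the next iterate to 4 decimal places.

(-2.5807, -0.0413)

At (-3, 3/2): F = (32.7500, -32.2500).
Jacobian J = [[10·x·y + 4·y^2 + 2, 5·x^2 + 8·x·y + 2·y], [y^2 + 3·y + 4, 2·x·y + 3·x]].
At the point, J = [[-34.0000, 12.0000], [10.7500, -18.0000]] (det J = 483.0000).
Solving J·Δ = −F gives Δ = (0.4193, -1.5413).
Then the next iterate is (x, y)₁ = (-2.5807, -0.0413).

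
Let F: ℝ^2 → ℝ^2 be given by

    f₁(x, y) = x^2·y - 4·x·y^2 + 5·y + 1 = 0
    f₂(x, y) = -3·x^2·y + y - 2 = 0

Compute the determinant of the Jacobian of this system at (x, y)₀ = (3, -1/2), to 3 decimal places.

J = [[2·x·y - 4·y^2, x^2 - 8·x·y + 5], [-6·x·y, -3·x^2 + 1]].
At the point, J = [[-4.000, 26.000], [9.000, -26.000]].
det J = -130.000.

-130.000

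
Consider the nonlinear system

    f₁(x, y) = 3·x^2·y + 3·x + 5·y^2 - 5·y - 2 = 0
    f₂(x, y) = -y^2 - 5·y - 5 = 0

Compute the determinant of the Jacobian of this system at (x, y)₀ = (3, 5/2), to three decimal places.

-480.000

J = [[6·x·y + 3, 3·x^2 + 10·y - 5], [0, -2·y - 5]].
At the point, J = [[48.000, 47.000], [0.000, -10.000]].
det J = -480.000.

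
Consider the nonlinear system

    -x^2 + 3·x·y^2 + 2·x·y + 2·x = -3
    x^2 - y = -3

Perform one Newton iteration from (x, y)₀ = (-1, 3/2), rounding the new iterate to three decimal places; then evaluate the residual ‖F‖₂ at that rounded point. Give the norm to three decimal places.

3.862

At (-1, 3/2): F = (-9.750, 2.500).
Jacobian J = [[-2·x + 3·y^2 + 2·y + 2, 6·x·y + 2·x], [2·x, -1]].
At the point, J = [[13.750, -11.000], [-2.000, -1.000]] (det J = -35.750).
Solving J·Δ = −F gives Δ = (1.042, 0.416).
Then the next iterate is (x, y)₁ = (0.042, 1.916).
Re-evaluating at (0.042, 1.916): F = (3.70573, 1.08576), so ‖F‖₂ = 3.862.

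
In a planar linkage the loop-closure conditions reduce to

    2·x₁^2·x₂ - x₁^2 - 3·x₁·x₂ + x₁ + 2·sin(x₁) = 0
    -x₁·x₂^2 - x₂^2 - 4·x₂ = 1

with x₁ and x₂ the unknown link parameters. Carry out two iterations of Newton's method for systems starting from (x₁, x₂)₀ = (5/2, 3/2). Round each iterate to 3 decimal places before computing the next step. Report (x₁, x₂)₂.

At (5/2, 3/2): F = (4.94694, -14.875).
Jacobian J = [[4·x₁·x₂ - 2·x₁ - 3·x₂ + 2·cos(x₁) + 1, 2·x₁^2 - 3·x₁], [-x₂^2, -2·x₁·x₂ - 2·x₂ - 4]].
At the point, J = [[4.89771, 5.000], [-2.250, -14.500]] (det J = -59.76684).
Solving J·Δ = −F gives Δ = (0.044, -1.033).
Then the next iterate is (x₁, x₂)₁ = (2.544, 0.467).
Round to (2.544, 0.467) and repeat: F = (-0.32198, -3.64091), J = [[-2.39019, 5.31187], [-0.21809, -7.31010]].
Δ = (-1.164, -0.463), so (x₁, x₂)₂ = (1.380, 0.004).

(1.380, 0.004)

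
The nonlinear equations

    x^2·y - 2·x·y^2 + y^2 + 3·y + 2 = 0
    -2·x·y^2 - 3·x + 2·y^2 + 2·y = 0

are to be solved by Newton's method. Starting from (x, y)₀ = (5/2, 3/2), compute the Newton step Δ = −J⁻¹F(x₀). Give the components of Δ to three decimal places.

At (5/2, 3/2): F = (6.875, -11.250).
Jacobian J = [[2·x·y - 2·y^2, x^2 - 4·x·y + 2·y + 3], [-2·y^2 - 3, -4·x·y + 4·y + 2]].
At the point, J = [[3.000, -2.750], [-7.500, -7.000]] (det J = -41.625).
Solving J·Δ = −F gives Δ = (-1.899, 0.428).

(-1.899, 0.428)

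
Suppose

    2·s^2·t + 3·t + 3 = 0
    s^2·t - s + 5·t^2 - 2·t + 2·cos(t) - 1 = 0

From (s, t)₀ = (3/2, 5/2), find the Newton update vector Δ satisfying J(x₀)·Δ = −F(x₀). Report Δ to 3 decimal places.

At (3/2, 5/2): F = (21.750, 27.77271).
Jacobian J = [[4·s·t, 2·s^2 + 3], [2·s·t - 1, s^2 + 10·t - 2·sin(t) - 2]].
At the point, J = [[15.000, 7.500], [6.500, 24.05306]] (det J = 312.04584).
Solving J·Δ = −F gives Δ = (-1.009, -0.882).

(-1.009, -0.882)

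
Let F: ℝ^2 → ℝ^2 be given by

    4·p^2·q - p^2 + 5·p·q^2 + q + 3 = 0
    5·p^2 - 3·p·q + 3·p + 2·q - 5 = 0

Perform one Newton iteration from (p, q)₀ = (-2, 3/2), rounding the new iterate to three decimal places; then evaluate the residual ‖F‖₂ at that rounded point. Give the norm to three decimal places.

4.731

At (-2, 3/2): F = (2.000, 21.000).
Jacobian J = [[8·p·q - 2·p + 5·q^2, 4·p^2 + 10·p·q + 1], [10·p - 3·q + 3, -3·p + 2]].
At the point, J = [[-8.750, -13.000], [-21.500, 8.000]] (det J = -349.500).
Solving J·Δ = −F gives Δ = (0.827, -0.403).
Then the next iterate is (p, q)₁ = (-1.173, 1.097).
Re-evaluating at (-1.173, 1.097): F = (1.70065, 4.41499), so ‖F‖₂ = 4.731.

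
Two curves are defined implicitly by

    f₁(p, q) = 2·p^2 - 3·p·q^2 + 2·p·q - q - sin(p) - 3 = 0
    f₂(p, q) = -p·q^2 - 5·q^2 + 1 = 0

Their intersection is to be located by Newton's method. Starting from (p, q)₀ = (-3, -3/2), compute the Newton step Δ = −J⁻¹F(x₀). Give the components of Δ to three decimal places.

(0.778, 0.875)

At (-3, -3/2): F = (45.89112, -3.500).
Jacobian J = [[4·p - 3·q^2 + 2·q - cos(p), -6·p·q + 2·p - 1], [-q^2, -2·p·q - 10·q]].
At the point, J = [[-20.76001, -34.000], [-2.250, 6.000]] (det J = -201.06005).
Solving J·Δ = −F gives Δ = (0.778, 0.875).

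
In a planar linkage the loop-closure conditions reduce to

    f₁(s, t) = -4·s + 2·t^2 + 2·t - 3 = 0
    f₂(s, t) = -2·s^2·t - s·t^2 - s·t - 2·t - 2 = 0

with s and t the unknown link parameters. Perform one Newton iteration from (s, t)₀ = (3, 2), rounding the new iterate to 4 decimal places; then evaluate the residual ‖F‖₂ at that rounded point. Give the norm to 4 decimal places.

17.9683

At (3, 2): F = (-3.0000, -60.0000).
Jacobian J = [[-4, 4·t + 2], [-4·s·t - t^2 - t, -2·s^2 - 2·s·t - s - 2]].
At the point, J = [[-4.0000, 10.0000], [-30.0000, -35.0000]] (det J = 440.0000).
Solving J·Δ = −F gives Δ = (-1.6023, -0.3409).
Then the next iterate is (s, t)₁ = (1.3977, 1.6591).
Re-evaluating at (1.3977, 1.6591): F = (0.232626, -17.966771), so ‖F‖₂ = 17.9683.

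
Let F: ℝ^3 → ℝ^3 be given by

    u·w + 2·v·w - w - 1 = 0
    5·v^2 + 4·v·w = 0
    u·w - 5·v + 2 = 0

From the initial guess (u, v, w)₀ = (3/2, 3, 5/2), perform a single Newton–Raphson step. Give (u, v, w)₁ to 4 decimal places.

(4.9000, 1.9875, -0.3750)

At (3/2, 3, 5/2): F = (15.2500, 75.0000, -9.2500).
Jacobian J = [[w, 2·w, u + 2·v - 1], [0, 10·v + 4·w, 4·v], [w, -5, u]].
At the point, J = [[2.5000, 5.0000, 6.5000], [0.0000, 40.0000, 12.0000], [2.5000, -5.0000, 1.5000]] (det J = -200.0000).
Solving J·Δ = −F gives Δ = (3.4000, -1.0125, -2.8750).
Then the next iterate is (u, v, w)₁ = (4.9000, 1.9875, -0.3750).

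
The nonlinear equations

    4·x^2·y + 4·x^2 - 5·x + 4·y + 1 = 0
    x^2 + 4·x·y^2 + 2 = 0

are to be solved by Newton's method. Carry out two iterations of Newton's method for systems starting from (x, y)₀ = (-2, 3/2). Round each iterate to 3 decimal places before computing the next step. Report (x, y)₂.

(0.033, 1.409)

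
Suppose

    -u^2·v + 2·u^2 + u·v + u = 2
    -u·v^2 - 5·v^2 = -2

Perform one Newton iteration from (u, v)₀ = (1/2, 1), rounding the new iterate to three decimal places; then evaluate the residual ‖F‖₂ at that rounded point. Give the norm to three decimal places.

0.498

At (1/2, 1): F = (-0.750, -3.500).
Jacobian J = [[-2·u·v + 4·u + v + 1, -u^2 + u], [-v^2, -2·u·v - 10·v]].
At the point, J = [[3.000, 0.250], [-1.000, -11.000]] (det J = -32.750).
Solving J·Δ = −F gives Δ = (0.279, -0.344).
Then the next iterate is (u, v)₁ = (0.779, 0.656).
Re-evaluating at (0.779, 0.656): F = (0.10562, -0.48691), so ‖F‖₂ = 0.498.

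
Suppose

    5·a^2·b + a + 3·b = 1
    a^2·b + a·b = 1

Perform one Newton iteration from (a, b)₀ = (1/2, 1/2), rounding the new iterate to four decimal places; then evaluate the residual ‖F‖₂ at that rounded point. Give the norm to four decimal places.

83.3359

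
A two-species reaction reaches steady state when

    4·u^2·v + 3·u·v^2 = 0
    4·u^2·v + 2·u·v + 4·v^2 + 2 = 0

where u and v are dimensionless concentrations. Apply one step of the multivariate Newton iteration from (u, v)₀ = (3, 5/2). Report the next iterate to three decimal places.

At (3, 5/2): F = (146.250, 132.000).
Jacobian J = [[8·u·v + 3·v^2, 4·u^2 + 6·u·v], [8·u·v + 2·v, 4·u^2 + 2·u + 8·v]].
At the point, J = [[78.750, 81.000], [65.000, 62.000]] (det J = -382.500).
Solving J·Δ = −F gives Δ = (-4.247, 2.324).
Then the next iterate is (u, v)₁ = (-1.247, 4.824).

(-1.247, 4.824)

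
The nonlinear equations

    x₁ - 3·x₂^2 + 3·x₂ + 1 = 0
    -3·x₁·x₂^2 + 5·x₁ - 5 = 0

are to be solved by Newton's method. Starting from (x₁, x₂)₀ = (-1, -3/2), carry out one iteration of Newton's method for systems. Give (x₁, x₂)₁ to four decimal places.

At (-1, -3/2): F = (-11.2500, -3.2500).
Jacobian J = [[1, -6·x₂ + 3], [-3·x₂^2 + 5, -6·x₁·x₂]].
At the point, J = [[1.0000, 12.0000], [-1.7500, -9.0000]] (det J = 12.0000).
Solving J·Δ = −F gives Δ = (-11.6875, 1.9115).
Then the next iterate is (x₁, x₂)₁ = (-12.6875, 0.4115).

(-12.6875, 0.4115)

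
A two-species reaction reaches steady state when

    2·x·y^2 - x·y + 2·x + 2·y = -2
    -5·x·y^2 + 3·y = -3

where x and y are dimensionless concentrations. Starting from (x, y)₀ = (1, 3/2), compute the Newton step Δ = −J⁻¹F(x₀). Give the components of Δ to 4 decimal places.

(5.0000, -5.0000)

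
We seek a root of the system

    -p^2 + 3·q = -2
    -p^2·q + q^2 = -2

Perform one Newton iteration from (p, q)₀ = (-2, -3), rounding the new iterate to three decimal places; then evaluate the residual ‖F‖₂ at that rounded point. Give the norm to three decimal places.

1061.027

At (-2, -3): F = (-11.000, 23.000).
Jacobian J = [[-2·p, 3], [-2·p·q, -p^2 + 2·q]].
At the point, J = [[4.000, 3.000], [-12.000, -10.000]] (det J = -4.000).
Solving J·Δ = −F gives Δ = (10.250, -10.000).
Then the next iterate is (p, q)₁ = (8.250, -13.000).
Re-evaluating at (8.250, -13.000): F = (-105.06250, 1055.81250), so ‖F‖₂ = 1061.027.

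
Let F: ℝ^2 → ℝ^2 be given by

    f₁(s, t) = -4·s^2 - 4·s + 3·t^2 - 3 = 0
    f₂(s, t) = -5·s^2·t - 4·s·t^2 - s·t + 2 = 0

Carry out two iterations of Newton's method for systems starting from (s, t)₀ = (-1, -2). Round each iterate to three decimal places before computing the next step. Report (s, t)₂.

At (-1, -2): F = (9.000, 26.000).
Jacobian J = [[-8·s - 4, 6·t], [-10·s·t - 4·t^2 - t, -5·s^2 - 8·s·t - s]].
At the point, J = [[4.000, -12.000], [-34.000, -20.000]] (det J = -488.000).
Solving J·Δ = −F gives Δ = (0.270, 0.840).
Then the next iterate is (s, t)₁ = (-0.730, -1.160).
Round to (-0.730, -1.160) and repeat: F = (1.82520, 8.17317), J = [[1.840, -6.960], [-12.69040, -8.70890]].
Δ = (0.393, 0.366), so (s, t)₂ = (-0.337, -0.794).

(-0.337, -0.794)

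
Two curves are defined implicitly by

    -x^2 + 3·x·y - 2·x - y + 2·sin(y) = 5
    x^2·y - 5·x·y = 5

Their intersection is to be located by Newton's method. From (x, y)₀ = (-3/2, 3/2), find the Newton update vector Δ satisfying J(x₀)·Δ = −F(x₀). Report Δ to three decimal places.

(-4.762, -6.848)

At (-3/2, 3/2): F = (-10.50501, 9.625).
Jacobian J = [[-2·x + 3·y - 2, 3·x + 2·cos(y) - 1], [2·x·y - 5·y, x^2 - 5·x]].
At the point, J = [[5.500, -5.35853], [-12.000, 9.750]] (det J = -10.67731).
Solving J·Δ = −F gives Δ = (-4.762, -6.848).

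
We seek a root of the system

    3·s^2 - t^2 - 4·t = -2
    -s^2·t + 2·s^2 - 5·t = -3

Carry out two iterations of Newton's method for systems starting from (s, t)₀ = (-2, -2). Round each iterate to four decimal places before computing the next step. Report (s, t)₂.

(1.3034, -0.5165)

At (-2, -2): F = (18.0000, 29.0000).
Jacobian J = [[6·s, -2·t - 4], [-2·s·t + 4·s, -s^2 - 5]].
At the point, J = [[-12.0000, 0.0000], [-16.0000, -9.0000]] (det J = 108.0000).
Solving J·Δ = −F gives Δ = (1.5000, 0.5556).
Then the next iterate is (s, t)₁ = (-0.5000, -1.4444).
Round to (-0.5000, -1.4444) and repeat: F = (6.441309, 11.0831), J = [[-3.0000, -1.1112], [-3.4444, -5.2500]].
Δ = (1.8034, 0.9279), so (s, t)₂ = (1.3034, -0.5165).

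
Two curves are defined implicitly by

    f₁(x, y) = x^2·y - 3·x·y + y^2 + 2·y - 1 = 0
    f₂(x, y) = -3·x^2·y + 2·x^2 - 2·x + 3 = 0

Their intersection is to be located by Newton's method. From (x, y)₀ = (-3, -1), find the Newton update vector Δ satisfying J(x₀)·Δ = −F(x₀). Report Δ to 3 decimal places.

(1.297, 0.462)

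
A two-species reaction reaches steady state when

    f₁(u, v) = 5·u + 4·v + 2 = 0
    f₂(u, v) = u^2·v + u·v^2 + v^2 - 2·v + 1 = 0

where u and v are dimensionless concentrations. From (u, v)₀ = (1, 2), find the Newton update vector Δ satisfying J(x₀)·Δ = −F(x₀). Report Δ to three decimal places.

At (1, 2): F = (15.000, 7.000).
Jacobian J = [[5, 4], [2·u·v + v^2, u^2 + 2·u·v + 2·v - 2]].
At the point, J = [[5.000, 4.000], [8.000, 7.000]] (det J = 3.000).
Solving J·Δ = −F gives Δ = (-25.667, 28.333).

(-25.667, 28.333)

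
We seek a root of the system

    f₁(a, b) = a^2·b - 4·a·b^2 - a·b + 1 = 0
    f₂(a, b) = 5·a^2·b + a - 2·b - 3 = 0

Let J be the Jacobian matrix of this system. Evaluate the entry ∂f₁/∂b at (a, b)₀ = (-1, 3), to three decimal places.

∂f₁/∂b = a^2 - 8·a·b - a.
At (-1, 3) this is 26.000.

26.000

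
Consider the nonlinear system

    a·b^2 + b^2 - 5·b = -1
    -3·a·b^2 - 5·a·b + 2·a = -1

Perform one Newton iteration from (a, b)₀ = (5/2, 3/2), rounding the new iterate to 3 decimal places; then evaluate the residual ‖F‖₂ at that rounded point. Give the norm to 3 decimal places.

166.033

At (5/2, 3/2): F = (1.375, -29.625).
Jacobian J = [[b^2, 2·a·b + 2·b - 5], [-3·b^2 - 5·b + 2, -6·a·b - 5·a]].
At the point, J = [[2.250, 5.500], [-12.250, -35.000]] (det J = -11.375).
Solving J·Δ = −F gives Δ = (10.093, -4.379).
Then the next iterate is (a, b)₁ = (12.593, -2.879).
Re-evaluating at (12.593, -2.879): F = (128.06250, -105.67433), so ‖F‖₂ = 166.033.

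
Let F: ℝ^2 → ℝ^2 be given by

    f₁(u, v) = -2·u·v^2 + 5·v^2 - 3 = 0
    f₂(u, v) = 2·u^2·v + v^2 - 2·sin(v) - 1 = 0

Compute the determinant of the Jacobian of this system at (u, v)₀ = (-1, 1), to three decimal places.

50.161

J = [[-2·v^2, -4·u·v + 10·v], [4·u·v, 2·u^2 + 2·v - 2·cos(v)]].
At the point, J = [[-2.000, 14.000], [-4.000, 2.91940]].
det J = 50.161.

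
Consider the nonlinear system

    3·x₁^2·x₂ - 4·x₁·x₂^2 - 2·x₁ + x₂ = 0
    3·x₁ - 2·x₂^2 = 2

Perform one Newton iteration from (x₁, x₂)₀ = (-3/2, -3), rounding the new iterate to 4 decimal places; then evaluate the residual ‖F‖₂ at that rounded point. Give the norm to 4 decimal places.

At (-3/2, -3): F = (33.7500, -24.5000).
Jacobian J = [[6·x₁·x₂ - 4·x₂^2 - 2, 3·x₁^2 - 8·x₁·x₂ + 1], [3, -4·x₂]].
At the point, J = [[-11.0000, -28.2500], [3.0000, 12.0000]] (det J = -47.2500).
Solving J·Δ = −F gives Δ = (-6.0767, 3.5608).
Then the next iterate is (x₁, x₂)₁ = (-7.5767, 0.5608).
Re-evaluating at (-7.5767, 0.5608): F = (121.826085, -25.359093), so ‖F‖₂ = 124.4374.

124.4374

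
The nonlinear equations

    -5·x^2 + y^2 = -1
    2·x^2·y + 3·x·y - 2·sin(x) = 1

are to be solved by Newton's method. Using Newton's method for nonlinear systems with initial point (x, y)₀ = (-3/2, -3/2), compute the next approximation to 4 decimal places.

(-1.7283, -5.3081)

At (-3/2, -3/2): F = (-8.0000, 0.994990).
Jacobian J = [[-10·x, 2·y], [4·x·y + 3·y - 2·cos(x), 2·x^2 + 3·x]].
At the point, J = [[15.0000, -3.0000], [4.358526, 0.0000]] (det J = 13.075577).
Solving J·Δ = −F gives Δ = (-0.2283, -3.8081).
Then the next iterate is (x, y)₁ = (-1.7283, -5.3081).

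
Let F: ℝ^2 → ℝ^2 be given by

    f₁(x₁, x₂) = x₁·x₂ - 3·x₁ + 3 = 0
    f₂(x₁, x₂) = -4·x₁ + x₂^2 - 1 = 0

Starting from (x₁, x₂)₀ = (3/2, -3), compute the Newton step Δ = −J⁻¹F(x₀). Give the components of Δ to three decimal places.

(-0.786, 0.857)

At (3/2, -3): F = (-6.000, 2.000).
Jacobian J = [[x₂ - 3, x₁], [-4, 2·x₂]].
At the point, J = [[-6.000, 1.500], [-4.000, -6.000]] (det J = 42.000).
Solving J·Δ = −F gives Δ = (-0.786, 0.857).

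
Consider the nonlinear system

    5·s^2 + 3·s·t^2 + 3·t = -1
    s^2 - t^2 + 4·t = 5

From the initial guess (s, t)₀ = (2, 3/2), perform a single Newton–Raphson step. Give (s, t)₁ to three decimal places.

(1.672, 0.060)

At (2, 3/2): F = (39.000, 2.750).
Jacobian J = [[10·s + 3·t^2, 6·s·t + 3], [2·s, -2·t + 4]].
At the point, J = [[26.750, 21.000], [4.000, 1.000]] (det J = -57.250).
Solving J·Δ = −F gives Δ = (-0.328, -1.440).
Then the next iterate is (s, t)₁ = (1.672, 0.060).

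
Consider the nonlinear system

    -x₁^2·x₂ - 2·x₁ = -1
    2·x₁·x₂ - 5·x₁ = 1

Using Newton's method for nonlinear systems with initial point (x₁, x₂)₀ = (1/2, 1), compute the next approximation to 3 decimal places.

At (1/2, 1): F = (-0.250, -2.500).
Jacobian J = [[-2·x₁·x₂ - 2, -x₁^2], [2·x₂ - 5, 2·x₁]].
At the point, J = [[-3.000, -0.250], [-3.000, 1.000]] (det J = -3.750).
Solving J·Δ = −F gives Δ = (-0.233, 1.800).
Then the next iterate is (x₁, x₂)₁ = (0.267, 2.800).

(0.267, 2.800)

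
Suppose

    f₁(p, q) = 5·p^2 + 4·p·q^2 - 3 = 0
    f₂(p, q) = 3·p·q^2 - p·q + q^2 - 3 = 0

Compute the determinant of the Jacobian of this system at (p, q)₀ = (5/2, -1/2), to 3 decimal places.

J = [[10·p + 4·q^2, 8·p·q], [3·q^2 - q, 6·p·q - p + 2·q]].
At the point, J = [[26.000, -10.000], [1.250, -11.000]].
det J = -273.500.

-273.500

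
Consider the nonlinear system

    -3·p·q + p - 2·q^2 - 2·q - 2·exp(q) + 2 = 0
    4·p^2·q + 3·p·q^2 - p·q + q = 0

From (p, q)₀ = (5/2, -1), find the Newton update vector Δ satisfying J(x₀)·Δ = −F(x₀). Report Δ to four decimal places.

At (5/2, -1): F = (11.264241, -16.0000).
Jacobian J = [[-3·q + 1, -3·p - 4·q - 2·exp(q) - 2], [8·p·q + 3·q^2 - q, 4·p^2 + 6·p·q - p + 1]].
At the point, J = [[4.0000, -6.235759], [-16.0000, 8.5000]] (det J = -65.772142).
Solving J·Δ = −F gives Δ = (-0.0612, 1.7671).

(-0.0612, 1.7671)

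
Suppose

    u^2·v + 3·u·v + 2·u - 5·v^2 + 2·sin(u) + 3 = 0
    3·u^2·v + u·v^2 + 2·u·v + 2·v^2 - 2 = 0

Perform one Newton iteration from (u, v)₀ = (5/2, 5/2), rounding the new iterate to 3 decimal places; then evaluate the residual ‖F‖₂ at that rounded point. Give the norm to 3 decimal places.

At (5/2, 5/2): F = (12.32194, 85.500).
Jacobian J = [[2·u·v + 3·v + 2·cos(u) + 2, u^2 + 3·u - 10·v], [6·u·v + v^2 + 2·v, 3·u^2 + 2·u·v + 2·u + 4·v]].
At the point, J = [[20.39771, -11.250], [48.750, 46.250]] (det J = 1491.83172).
Solving J·Δ = −F gives Δ = (-1.027, -0.766).
Then the next iterate is (u, v)₁ = (1.473, 1.734).
Re-evaluating at (1.473, 1.734): F = (4.32752, 24.83776), so ‖F‖₂ = 25.212.

25.212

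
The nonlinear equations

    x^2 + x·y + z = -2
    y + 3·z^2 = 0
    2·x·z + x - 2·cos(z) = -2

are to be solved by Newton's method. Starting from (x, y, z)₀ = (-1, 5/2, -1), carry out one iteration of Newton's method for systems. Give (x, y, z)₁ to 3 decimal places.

(-2.289, 2.227, -0.129)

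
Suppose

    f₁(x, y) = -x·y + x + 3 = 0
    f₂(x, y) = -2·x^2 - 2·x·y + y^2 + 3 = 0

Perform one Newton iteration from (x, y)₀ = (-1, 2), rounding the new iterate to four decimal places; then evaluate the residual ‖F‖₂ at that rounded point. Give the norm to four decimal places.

4.6503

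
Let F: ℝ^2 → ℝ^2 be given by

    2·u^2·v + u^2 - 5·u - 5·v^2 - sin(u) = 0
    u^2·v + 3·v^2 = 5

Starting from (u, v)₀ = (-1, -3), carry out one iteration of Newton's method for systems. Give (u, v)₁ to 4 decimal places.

At (-1, -3): F = (-44.158529, 19.0000).
Jacobian J = [[4·u·v + 2·u - cos(u) - 5, 2·u^2 - 10·v], [2·u·v, u^2 + 6·v]].
At the point, J = [[4.459698, 32.0000], [6.0000, -17.0000]] (det J = -267.814861).
Solving J·Δ = −F gives Δ = (0.5328, 1.3057).
Then the next iterate is (u, v)₁ = (-0.4672, -1.6943).

(-0.4672, -1.6943)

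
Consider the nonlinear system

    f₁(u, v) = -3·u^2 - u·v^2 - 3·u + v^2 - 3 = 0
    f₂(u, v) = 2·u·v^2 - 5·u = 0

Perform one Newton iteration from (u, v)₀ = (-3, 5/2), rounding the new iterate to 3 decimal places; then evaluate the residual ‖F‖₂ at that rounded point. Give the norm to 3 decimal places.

At (-3, 5/2): F = (4.000, -22.500).
Jacobian J = [[-6·u - v^2 - 3, -2·u·v + 2·v], [2·v^2 - 5, 4·u·v]].
At the point, J = [[8.750, 20.000], [7.500, -30.000]] (det J = -412.500).
Solving J·Δ = −F gives Δ = (0.800, -0.550).
Then the next iterate is (u, v)₁ = (-2.200, 1.950).
Re-evaluating at (-2.200, 1.950): F = (1.248, -5.731), so ‖F‖₂ = 5.865.

5.865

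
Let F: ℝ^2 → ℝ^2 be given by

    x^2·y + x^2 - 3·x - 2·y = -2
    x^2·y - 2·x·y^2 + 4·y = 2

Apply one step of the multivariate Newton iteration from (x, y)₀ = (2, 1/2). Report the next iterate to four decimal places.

(1.7778, 0.3333)

At (2, 1/2): F = (1.0000, 1.0000).
Jacobian J = [[2·x·y + 2·x - 3, x^2 - 2], [2·x·y - 2·y^2, x^2 - 4·x·y + 4]].
At the point, J = [[3.0000, 2.0000], [1.5000, 4.0000]] (det J = 9.0000).
Solving J·Δ = −F gives Δ = (-0.2222, -0.1667).
Then the next iterate is (x, y)₁ = (1.7778, 0.3333).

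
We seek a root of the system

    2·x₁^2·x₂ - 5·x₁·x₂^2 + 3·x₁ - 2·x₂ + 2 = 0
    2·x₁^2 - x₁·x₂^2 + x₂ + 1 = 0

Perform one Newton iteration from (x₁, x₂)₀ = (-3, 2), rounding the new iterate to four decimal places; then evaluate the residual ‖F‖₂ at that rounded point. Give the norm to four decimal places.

19.4352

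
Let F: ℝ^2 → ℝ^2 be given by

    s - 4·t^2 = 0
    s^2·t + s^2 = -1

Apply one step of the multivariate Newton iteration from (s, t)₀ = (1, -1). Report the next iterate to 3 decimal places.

(12.000, -2.000)

At (1, -1): F = (-3.000, 1.000).
Jacobian J = [[1, -8·t], [2·s·t + 2·s, s^2]].
At the point, J = [[1.000, 8.000], [0.000, 1.000]] (det J = 1.000).
Solving J·Δ = −F gives Δ = (11.000, -1.000).
Then the next iterate is (s, t)₁ = (12.000, -2.000).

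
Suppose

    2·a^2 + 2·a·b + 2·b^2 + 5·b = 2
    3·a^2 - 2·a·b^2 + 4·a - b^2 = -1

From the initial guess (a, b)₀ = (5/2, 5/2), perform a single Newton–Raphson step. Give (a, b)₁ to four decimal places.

(0.2845, 1.7616)

At (5/2, 5/2): F = (48.0000, -7.7500).
Jacobian J = [[4·a + 2·b, 2·a + 4·b + 5], [6·a - 2·b^2 + 4, -4·a·b - 2·b]].
At the point, J = [[15.0000, 20.0000], [6.5000, -30.0000]] (det J = -580.0000).
Solving J·Δ = −F gives Δ = (-2.2155, -0.7384).
Then the next iterate is (a, b)₁ = (0.2845, 1.7616).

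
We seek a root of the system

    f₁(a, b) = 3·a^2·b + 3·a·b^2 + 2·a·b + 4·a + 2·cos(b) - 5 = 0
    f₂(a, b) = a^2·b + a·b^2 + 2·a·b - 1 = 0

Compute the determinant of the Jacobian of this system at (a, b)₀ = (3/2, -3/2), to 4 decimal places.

-13.5263

J = [[6·a·b + 3·b^2 + 2·b + 4, 3·a^2 + 6·a·b + 2·a - 2·sin(b)], [2·a·b + b^2 + 2·b, a^2 + 2·a·b + 2·a]].
At the point, J = [[-5.7500, -1.755010], [-5.2500, 0.7500]].
det J = -13.5263.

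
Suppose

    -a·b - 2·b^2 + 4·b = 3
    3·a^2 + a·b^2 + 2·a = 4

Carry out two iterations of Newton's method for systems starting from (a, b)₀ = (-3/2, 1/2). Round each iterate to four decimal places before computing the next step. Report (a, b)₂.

At (-3/2, 1/2): F = (-0.7500, -0.6250).
Jacobian J = [[-b, -a - 4·b + 4], [6·a + b^2 + 2, 2·a·b]].
At the point, J = [[-0.5000, 3.5000], [-6.7500, -1.5000]] (det J = 24.3750).
Solving J·Δ = −F gives Δ = (-0.1359, 0.1949).
Then the next iterate is (a, b)₁ = (-1.6359, 0.6949).
Round to (-1.6359, 0.6949) and repeat: F = (-0.049385, -0.033247), J = [[-0.6949, 2.8563], [-7.332514, -2.273574]].
Δ = (-0.0092, 0.0151), so (a, b)₂ = (-1.6451, 0.7100).

(-1.6451, 0.7100)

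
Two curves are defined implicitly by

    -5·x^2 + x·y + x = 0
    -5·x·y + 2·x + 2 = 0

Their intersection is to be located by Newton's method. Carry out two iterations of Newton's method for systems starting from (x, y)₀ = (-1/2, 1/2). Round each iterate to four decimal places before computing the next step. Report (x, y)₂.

(-0.1841, -1.3665)

At (-1/2, 1/2): F = (-2.0000, 2.2500).
Jacobian J = [[-10·x + y + 1, x], [-5·y + 2, -5·x]].
At the point, J = [[6.5000, -0.5000], [-0.5000, 2.5000]] (det J = 16.0000).
Solving J·Δ = −F gives Δ = (0.2422, -0.8516).
Then the next iterate is (x, y)₁ = (-0.2578, -0.3516).
Round to (-0.2578, -0.3516) and repeat: F = (-0.499462, 1.031188), J = [[3.2264, -0.2578], [3.7580, 1.2890]].
Δ = (0.0737, -1.0149), so (x, y)₂ = (-0.1841, -1.3665).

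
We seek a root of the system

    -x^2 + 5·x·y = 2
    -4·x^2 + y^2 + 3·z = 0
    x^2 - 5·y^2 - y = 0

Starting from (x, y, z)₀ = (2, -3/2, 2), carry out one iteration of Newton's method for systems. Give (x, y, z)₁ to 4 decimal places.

(0.8234, -0.7531, -0.9451)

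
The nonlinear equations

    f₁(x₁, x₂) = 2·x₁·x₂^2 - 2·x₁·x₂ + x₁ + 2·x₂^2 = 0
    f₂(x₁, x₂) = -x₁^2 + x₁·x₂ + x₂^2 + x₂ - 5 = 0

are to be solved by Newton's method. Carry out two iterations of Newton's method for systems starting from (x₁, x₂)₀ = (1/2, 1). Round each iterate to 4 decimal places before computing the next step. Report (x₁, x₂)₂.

At (1/2, 1): F = (2.5000, -2.7500).
Jacobian J = [[2·x₂^2 - 2·x₂ + 1, 4·x₁·x₂ - 2·x₁ + 4·x₂], [-2·x₁ + x₂, x₁ + 2·x₂ + 1]].
At the point, J = [[1.0000, 5.0000], [0.0000, 3.5000]] (det J = 3.5000).
Solving J·Δ = −F gives Δ = (-6.4286, 0.7857).
Then the next iterate is (x₁, x₂)₁ = (-5.9286, 1.7857).
Round to (-5.9286, 1.7857) and repeat: F = (-16.187093, -45.760574), J = [[3.806049, -23.346804], [13.6429, -1.3572]].
Δ = (3.3394, -0.1489), so (x₁, x₂)₂ = (-2.5892, 1.6368).

(-2.5892, 1.6368)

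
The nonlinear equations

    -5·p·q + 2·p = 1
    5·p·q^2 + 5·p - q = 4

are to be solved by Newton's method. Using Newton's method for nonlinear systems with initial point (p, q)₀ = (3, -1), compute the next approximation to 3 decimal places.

(-0.209, -1.164)

At (3, -1): F = (20.000, 27.000).
Jacobian J = [[-5·q + 2, -5·p], [5·q^2 + 5, 10·p·q - 1]].
At the point, J = [[7.000, -15.000], [10.000, -31.000]] (det J = -67.000).
Solving J·Δ = −F gives Δ = (-3.209, -0.164).
Then the next iterate is (p, q)₁ = (-0.209, -1.164).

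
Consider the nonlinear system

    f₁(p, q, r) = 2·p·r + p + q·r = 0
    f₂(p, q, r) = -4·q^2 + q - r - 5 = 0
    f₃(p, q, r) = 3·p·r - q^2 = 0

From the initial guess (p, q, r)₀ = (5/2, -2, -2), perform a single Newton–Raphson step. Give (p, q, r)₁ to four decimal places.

At (5/2, -2, -2): F = (-3.5000, -21.0000, -19.0000).
Jacobian J = [[2·r + 1, r, 2·p + q], [0, -8·q + 1, -1], [3·r, -2·q, 3·p]].
At the point, J = [[-3.0000, -2.0000, 3.0000], [0.0000, 17.0000, -1.0000], [-6.0000, 4.0000, 7.5000]] (det J = -100.5000).
Solving J·Δ = −F gives Δ = (-0.9577, 1.2985, 1.0746).
Then the next iterate is (p, q, r)₁ = (1.5423, -0.7015, -0.9254).

(1.5423, -0.7015, -0.9254)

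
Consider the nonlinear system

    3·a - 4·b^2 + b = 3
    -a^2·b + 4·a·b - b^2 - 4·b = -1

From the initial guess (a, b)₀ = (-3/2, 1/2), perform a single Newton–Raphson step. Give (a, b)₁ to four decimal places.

(1.5726, 0.9060)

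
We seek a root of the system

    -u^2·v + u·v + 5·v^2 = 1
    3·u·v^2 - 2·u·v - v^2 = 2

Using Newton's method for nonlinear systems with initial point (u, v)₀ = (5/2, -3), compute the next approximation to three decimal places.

At (5/2, -3): F = (55.250, 71.500).
Jacobian J = [[-2·u·v + v, -u^2 + u + 10·v], [3·v^2 - 2·v, 6·u·v - 2·u - 2·v]].
At the point, J = [[12.000, -33.750], [33.000, -44.000]] (det J = 585.750).
Solving J·Δ = −F gives Δ = (0.031, 1.648).
Then the next iterate is (u, v)₁ = (2.531, -1.352).

(2.531, -1.352)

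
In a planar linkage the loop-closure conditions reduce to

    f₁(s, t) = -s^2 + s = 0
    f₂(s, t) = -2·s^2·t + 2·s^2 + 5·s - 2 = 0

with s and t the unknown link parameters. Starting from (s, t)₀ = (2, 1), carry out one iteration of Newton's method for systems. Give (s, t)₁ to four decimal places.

At (2, 1): F = (-2.0000, 8.0000).
Jacobian J = [[-2·s + 1, 0], [-4·s·t + 4·s + 5, -2·s^2]].
At the point, J = [[-3.0000, 0.0000], [5.0000, -8.0000]] (det J = 24.0000).
Solving J·Δ = −F gives Δ = (-0.6667, 0.5833).
Then the next iterate is (s, t)₁ = (1.3333, 1.5833).

(1.3333, 1.5833)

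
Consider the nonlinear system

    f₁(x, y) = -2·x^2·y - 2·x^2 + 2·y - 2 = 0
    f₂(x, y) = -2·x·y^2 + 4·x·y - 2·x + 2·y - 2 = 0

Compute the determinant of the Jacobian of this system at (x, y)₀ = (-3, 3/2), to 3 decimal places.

J = [[-4·x·y - 4·x, -2·x^2 + 2], [-2·y^2 + 4·y - 2, -4·x·y + 4·x + 2]].
At the point, J = [[30.000, -16.000], [-0.500, 8.000]].
det J = 232.000.

232.000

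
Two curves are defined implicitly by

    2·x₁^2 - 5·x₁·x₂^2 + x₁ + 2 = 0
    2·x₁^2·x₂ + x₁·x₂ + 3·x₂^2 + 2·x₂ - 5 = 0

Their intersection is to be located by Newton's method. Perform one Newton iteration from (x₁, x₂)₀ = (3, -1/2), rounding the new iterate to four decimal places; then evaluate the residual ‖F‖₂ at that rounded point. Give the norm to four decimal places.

8.2813

At (3, -1/2): F = (19.2500, -15.7500).
Jacobian J = [[4·x₁ - 5·x₂^2 + 1, -10·x₁·x₂], [4·x₁·x₂ + x₂, 2·x₁^2 + x₁ + 6·x₂ + 2]].
At the point, J = [[11.7500, 15.0000], [-6.5000, 20.0000]] (det J = 332.5000).
Solving J·Δ = −F gives Δ = (-1.8684, 0.1803).
Then the next iterate is (x₁, x₂)₁ = (1.1316, -0.3197).
Re-evaluating at (1.1316, -0.3197): F = (5.114344, -6.513312), so ‖F‖₂ = 8.2813.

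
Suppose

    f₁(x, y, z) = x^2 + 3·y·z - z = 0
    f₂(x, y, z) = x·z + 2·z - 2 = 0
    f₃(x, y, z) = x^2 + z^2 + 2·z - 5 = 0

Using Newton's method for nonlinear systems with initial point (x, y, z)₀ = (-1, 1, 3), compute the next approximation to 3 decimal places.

At (-1, 1, 3): F = (7.000, 1.000, 11.000).
Jacobian J = [[2·x, 3·z, 3·y - 1], [z, 0, x + 2], [2·x, 0, 2·z + 2]].
At the point, J = [[-2.000, 9.000, 2.000], [3.000, 0.000, 1.000], [-2.000, 0.000, 8.000]] (det J = -234.000).
Solving J·Δ = −F gives Δ = (0.115, -0.453, -1.346).
Then the next iterate is (x, y, z)₁ = (-0.885, 0.547, 1.654).

(-0.885, 0.547, 1.654)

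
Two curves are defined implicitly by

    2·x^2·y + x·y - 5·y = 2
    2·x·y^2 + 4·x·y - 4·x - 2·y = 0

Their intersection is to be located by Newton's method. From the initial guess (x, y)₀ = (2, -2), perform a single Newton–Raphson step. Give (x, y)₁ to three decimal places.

(1.300, -2.120)

At (2, -2): F = (-12.000, -4.000).
Jacobian J = [[4·x·y + y, 2·x^2 + x - 5], [2·y^2 + 4·y - 4, 4·x·y + 4·x - 2]].
At the point, J = [[-18.000, 5.000], [-4.000, -10.000]] (det J = 200.000).
Solving J·Δ = −F gives Δ = (-0.700, -0.120).
Then the next iterate is (x, y)₁ = (1.300, -2.120).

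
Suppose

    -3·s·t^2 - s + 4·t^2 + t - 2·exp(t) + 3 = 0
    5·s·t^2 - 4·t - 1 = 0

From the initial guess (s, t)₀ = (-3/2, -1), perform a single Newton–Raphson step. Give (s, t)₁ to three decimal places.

At (-3/2, -1): F = (11.26424, -4.500).
Jacobian J = [[-3·t^2 - 1, -6·s·t + 8·t - 2·exp(t) + 1], [5·t^2, 10·s·t - 4]].
At the point, J = [[-4.000, -16.73576], [5.000, 11.000]] (det J = 39.67879).
Solving J·Δ = −F gives Δ = (-1.225, 0.966).
Then the next iterate is (s, t)₁ = (-2.725, -0.034).

(-2.725, -0.034)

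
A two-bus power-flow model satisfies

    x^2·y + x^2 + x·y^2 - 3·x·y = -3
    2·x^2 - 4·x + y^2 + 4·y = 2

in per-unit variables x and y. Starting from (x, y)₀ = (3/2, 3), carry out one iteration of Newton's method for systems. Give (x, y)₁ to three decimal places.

(1.482, 1.254)

At (3/2, 3): F = (12.000, 17.500).
Jacobian J = [[2·x·y + 2·x + y^2 - 3·y, x^2 + 2·x·y - 3·x], [4·x - 4, 2·y + 4]].
At the point, J = [[12.000, 6.750], [2.000, 10.000]] (det J = 106.500).
Solving J·Δ = −F gives Δ = (-0.018, -1.746).
Then the next iterate is (x, y)₁ = (1.482, 1.254).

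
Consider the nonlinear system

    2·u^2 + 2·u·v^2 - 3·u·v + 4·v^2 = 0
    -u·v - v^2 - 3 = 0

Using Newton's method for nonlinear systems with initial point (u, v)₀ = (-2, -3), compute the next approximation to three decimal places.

At (-2, -3): F = (-10.000, -18.000).
Jacobian J = [[4·u + 2·v^2 - 3·v, 4·u·v - 3·u + 8·v], [-v, -u - 2·v]].
At the point, J = [[19.000, 6.000], [3.000, 8.000]] (det J = 134.000).
Solving J·Δ = −F gives Δ = (-0.209, 2.328).
Then the next iterate is (u, v)₁ = (-2.209, -0.672).

(-2.209, -0.672)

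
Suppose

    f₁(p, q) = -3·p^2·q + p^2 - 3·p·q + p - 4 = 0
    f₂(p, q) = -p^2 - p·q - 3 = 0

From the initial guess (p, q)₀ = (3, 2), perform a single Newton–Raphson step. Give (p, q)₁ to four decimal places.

(0.5082, 2.6448)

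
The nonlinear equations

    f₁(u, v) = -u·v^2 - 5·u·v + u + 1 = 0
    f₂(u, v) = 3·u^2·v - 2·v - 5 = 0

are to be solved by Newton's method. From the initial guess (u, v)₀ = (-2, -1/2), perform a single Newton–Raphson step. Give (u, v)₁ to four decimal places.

(-0.3871, -0.4677)

At (-2, -1/2): F = (-5.5000, -10.0000).
Jacobian J = [[-v^2 - 5·v + 1, -2·u·v - 5·u], [6·u·v, 3·u^2 - 2]].
At the point, J = [[3.2500, 8.0000], [6.0000, 10.0000]] (det J = -15.5000).
Solving J·Δ = −F gives Δ = (1.6129, 0.0323).
Then the next iterate is (u, v)₁ = (-0.3871, -0.4677).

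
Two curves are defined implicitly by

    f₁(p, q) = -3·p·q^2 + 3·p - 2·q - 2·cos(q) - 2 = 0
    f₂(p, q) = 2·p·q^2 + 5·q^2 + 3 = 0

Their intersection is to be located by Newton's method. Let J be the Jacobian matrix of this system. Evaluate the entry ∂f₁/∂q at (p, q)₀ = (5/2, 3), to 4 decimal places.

-46.7178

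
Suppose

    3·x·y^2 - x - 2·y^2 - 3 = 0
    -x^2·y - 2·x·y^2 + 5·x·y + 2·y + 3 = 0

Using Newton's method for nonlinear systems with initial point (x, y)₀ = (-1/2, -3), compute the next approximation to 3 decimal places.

(-0.380, -1.530)

At (-1/2, -3): F = (-34.000, 14.250).
Jacobian J = [[3·y^2 - 1, 6·x·y - 4·y], [-2·x·y - 2·y^2 + 5·y, -x^2 - 4·x·y + 5·x + 2]].
At the point, J = [[26.000, 21.000], [-36.000, -6.750]] (det J = 580.500).
Solving J·Δ = −F gives Δ = (0.120, 1.470).
Then the next iterate is (x, y)₁ = (-0.380, -1.530).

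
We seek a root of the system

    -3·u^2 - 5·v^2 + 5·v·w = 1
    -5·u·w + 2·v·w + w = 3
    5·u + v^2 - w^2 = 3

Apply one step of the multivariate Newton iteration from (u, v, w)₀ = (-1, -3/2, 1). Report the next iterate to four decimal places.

(5.7027, 1.1527, 10.4027)

At (-1, -3/2, 1): F = (-22.7500, 0.0000, -6.7500).
Jacobian J = [[-6·u, -10·v + 5·w, 5·v], [-5·w, 2·w, -5·u + 2·v + 1], [5, 2·v, -2·w]].
At the point, J = [[6.0000, 20.0000, -7.5000], [-5.0000, 2.0000, 3.0000], [5.0000, -3.0000, -2.0000]] (det J = 92.5000).
Solving J·Δ = −F gives Δ = (6.7027, 2.6527, 9.4027).
Then the next iterate is (u, v, w)₁ = (5.7027, 1.1527, 10.4027).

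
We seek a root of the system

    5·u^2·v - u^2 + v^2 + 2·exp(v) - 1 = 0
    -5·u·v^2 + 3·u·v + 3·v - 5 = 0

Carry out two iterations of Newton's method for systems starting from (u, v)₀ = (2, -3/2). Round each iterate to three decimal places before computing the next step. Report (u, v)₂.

At (2, -3/2): F = (-32.30374, -41.000).
Jacobian J = [[10·u·v - 2·u, 5·u^2 + 2·v + 2·exp(v)], [-5·v^2 + 3·v, -10·u·v + 3·u + 3]].
At the point, J = [[-34.000, 17.44626], [-15.750, 39.000]] (det J = -1051.22140).
Solving J·Δ = −F gives Δ = (-0.518, 0.842).
Then the next iterate is (u, v)₁ = (1.482, -0.658).
Round to (1.482, -0.658) and repeat: F = (-8.95349, -13.10773), J = [[-12.71556, 10.70139], [-4.13882, 17.19756]].
Δ = (-0.079, 0.743), so (u, v)₂ = (1.403, 0.085).

(1.403, 0.085)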